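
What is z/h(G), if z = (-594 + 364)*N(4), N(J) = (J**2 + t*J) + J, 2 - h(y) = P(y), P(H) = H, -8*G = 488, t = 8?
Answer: -11960/63 ≈ -189.84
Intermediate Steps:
G = -61 (G = -1/8*488 = -61)
h(y) = 2 - y
N(J) = J**2 + 9*J (N(J) = (J**2 + 8*J) + J = J**2 + 9*J)
z = -11960 (z = (-594 + 364)*(4*(9 + 4)) = -920*13 = -230*52 = -11960)
z/h(G) = -11960/(2 - 1*(-61)) = -11960/(2 + 61) = -11960/63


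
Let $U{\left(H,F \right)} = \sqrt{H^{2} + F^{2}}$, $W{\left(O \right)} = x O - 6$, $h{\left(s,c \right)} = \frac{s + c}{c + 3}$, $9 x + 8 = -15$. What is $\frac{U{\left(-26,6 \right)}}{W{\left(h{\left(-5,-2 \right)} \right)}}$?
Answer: $\frac{18 \sqrt{178}}{107} \approx 2.2444$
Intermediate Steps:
$x = - \frac{23}{9}$ ($x = - \frac{8}{9} + \frac{1}{9} \left(-15\right) = - \frac{8}{9} - \frac{5}{3} = - \frac{23}{9} \approx -2.5556$)
$h{\left(s,c \right)} = \frac{c + s}{3 + c}$
$W{\left(O \right)} = -6 - \frac{23 O}{9}$ ($W{\left(O \right)} = - \frac{23 O}{9} - 6 = -6 - \frac{23 O}{9}$)
$U{\left(H,F \right)} = \sqrt{F^{2} + H^{2}}$
$\frac{U{\left(-26,6 \right)}}{W{\left(h{\left(-5,-2 \right)} \right)}} = \frac{\sqrt{6^{2} + \left(-26\right)^{2}}}{-6 - \frac{23 \frac{-2 - 5}{3 - 2}}{9}} = \frac{\sqrt{36 + 676}}{-6 - \frac{23 \cdot 1^{-1} \left(-7\right)}{9}} = \frac{\sqrt{712}}{-6 - \frac{23 \cdot 1 \left(-7\right)}{9}} = \frac{2 \sqrt{178}}{-6 - - \frac{161}{9}} = \frac{2 \sqrt{178}}{-6 + \frac{161}{9}} = \frac{2 \sqrt{178}}{\frac{107}{9}} = 2 \sqrt{178} \cdot \frac{9}{107} = \frac{18 \sqrt{178}}{107}$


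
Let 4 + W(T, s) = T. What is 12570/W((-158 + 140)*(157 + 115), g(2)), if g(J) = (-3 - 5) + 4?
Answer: -1257/490 ≈ -2.5653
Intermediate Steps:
g(J) = -4 (g(J) = -8 + 4 = -4)
W(T, s) = -4 + T
12570/W((-158 + 140)*(157 + 115), g(2)) = 12570/(-4 + (-158 + 140)*(157 + 115)) = 12570/(-4 - 18*272) = 12570/(-4 - 4896) = 12570/(-4900) = 12570*(-1/4900) = -1257/490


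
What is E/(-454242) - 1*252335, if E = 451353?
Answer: -38207202141/151414 ≈ -2.5234e+5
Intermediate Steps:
E/(-454242) - 1*252335 = 451353/(-454242) - 1*252335 = 451353*(-1/454242) - 252335 = -150451/151414 - 252335 = -38207202141/151414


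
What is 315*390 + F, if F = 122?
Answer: 122972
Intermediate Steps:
315*390 + F = 315*390 + 122 = 122850 + 122 = 122972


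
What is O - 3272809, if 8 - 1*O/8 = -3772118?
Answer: 26904199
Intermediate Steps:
O = 30177008 (O = 64 - 8*(-3772118) = 64 + 30176944 = 30177008)
O - 3272809 = 30177008 - 3272809 = 26904199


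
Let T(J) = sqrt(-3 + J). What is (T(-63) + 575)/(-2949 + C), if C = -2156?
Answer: -115/1021 - I*sqrt(66)/5105 ≈ -0.11263 - 0.0015914*I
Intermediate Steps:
(T(-63) + 575)/(-2949 + C) = (sqrt(-3 - 63) + 575)/(-2949 - 2156) = (sqrt(-66) + 575)/(-5105) = (I*sqrt(66) + 575)*(-1/5105) = (575 + I*sqrt(66))*(-1/5105) = -115/1021 - I*sqrt(66)/5105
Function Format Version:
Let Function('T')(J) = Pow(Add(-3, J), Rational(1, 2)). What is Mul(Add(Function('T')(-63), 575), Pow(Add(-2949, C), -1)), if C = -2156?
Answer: Add(Rational(-115, 1021), Mul(Rational(-1, 5105), I, Pow(66, Rational(1, 2)))) ≈ Add(-0.11263, Mul(-0.0015914, I))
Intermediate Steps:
Mul(Add(Function('T')(-63), 575), Pow(Add(-2949, C), -1)) = Mul(Add(Pow(Add(-3, -63), Rational(1, 2)), 575), Pow(Add(-2949, -2156), -1)) = Mul(Add(Pow(-66, Rational(1, 2)), 575), Pow(-5105, -1)) = Mul(Add(Mul(I, Pow(66, Rational(1, 2))), 575), Rational(-1, 5105)) = Mul(Add(575, Mul(I, Pow(66, Rational(1, 2)))), Rational(-1, 5105)) = Add(Rational(-115, 1021), Mul(Rational(-1, 5105), I, Pow(66, Rational(1, 2))))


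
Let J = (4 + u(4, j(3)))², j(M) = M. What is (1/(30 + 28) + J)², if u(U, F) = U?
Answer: 13786369/3364 ≈ 4098.2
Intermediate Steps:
J = 64 (J = (4 + 4)² = 8² = 64)
(1/(30 + 28) + J)² = (1/(30 + 28) + 64)² = (1/58 + 64)² = (3713/58)² = 13786369/3364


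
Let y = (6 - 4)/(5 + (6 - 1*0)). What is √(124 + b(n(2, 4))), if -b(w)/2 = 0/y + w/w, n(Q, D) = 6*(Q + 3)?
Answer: √122 ≈ 11.045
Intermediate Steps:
n(Q, D) = 18 + 6*Q (n(Q, D) = 6*(3 + Q) = 18 + 6*Q)
y = 2/11 (y = 2/(5 + (6 + 0)) = 2/(5 + 6) = 2/11 ≈ 0.18182)
b(w) = -2 (b(w) = -2*(0/(2/11) + w/w) = -2*(0*(11/2) + 1) = -2*(0 + 1) = -2*1 = -2)
√(124 + b(n(2, 4))) = √(124 - 2) = √122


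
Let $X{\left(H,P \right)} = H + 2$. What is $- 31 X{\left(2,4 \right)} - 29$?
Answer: $-153$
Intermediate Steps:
$X{\left(H,P \right)} = 2 + H$
$- 31 X{\left(2,4 \right)} - 29 = - 31 \left(2 + 2\right) - 29 = \left(-31\right) 4 - 29 = -124 - 29 = -153$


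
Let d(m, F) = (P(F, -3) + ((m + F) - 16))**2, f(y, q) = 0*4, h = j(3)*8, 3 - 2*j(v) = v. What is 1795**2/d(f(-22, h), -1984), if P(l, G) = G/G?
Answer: 3222025/3996001 ≈ 0.80631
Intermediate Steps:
j(v) = 3/2 - v/2
P(l, G) = 1
h = 0 (h = (3/2 - 1/2*3)*8 = (3/2 - 3/2)*8 = 0*8 = 0)
f(y, q) = 0
d(m, F) = (-15 + F + m)**2 (d(m, F) = (1 + ((m + F) - 16))**2 = (1 + ((F + m) - 16))**2 = (1 + (-16 + F + m))**2 = (-15 + F + m)**2)
1795**2/d(f(-22, h), -1984) = 1795**2/((-15 - 1984 + 0)**2) = 3222025/((-1999)**2) = 3222025/3996001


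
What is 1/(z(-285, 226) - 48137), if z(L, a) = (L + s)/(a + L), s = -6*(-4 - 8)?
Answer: -59/2839870 ≈ -2.0776e-5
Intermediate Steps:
s = 72 (s = -6*(-12) = 72)
z(L, a) = (72 + L)/(L + a) (z(L, a) = (L + 72)/(a + L) = (72 + L)/(L + a))
1/(z(-285, 226) - 48137) = 1/((72 - 285)/(-285 + 226) - 48137) = 1/(-213/(-59) - 48137) = 1/(-1/59*(-213) - 48137) = 1/(213/59 - 48137) = 1/(-2839870/59) = -59/2839870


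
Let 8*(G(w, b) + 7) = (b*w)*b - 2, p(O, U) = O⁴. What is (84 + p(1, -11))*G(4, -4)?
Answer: 255/4 ≈ 63.750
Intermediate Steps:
G(w, b) = -29/4 + w*b²/8 (G(w, b) = -7 + ((b*w)*b - 2)/8 = -7 + (w*b² - 2)/8 = -7 + (-2 + w*b²)/8 = -7 + (-¼ + w*b²/8) = -29/4 + w*b²/8)
(84 + p(1, -11))*G(4, -4) = (84 + 1⁴)*(-29/4 + (⅛)*4*(-4)²) = (84 + 1)*(-29/4 + (⅛)*4*16) = 85*(-29/4 + 8) = 85*(¾) = 255/4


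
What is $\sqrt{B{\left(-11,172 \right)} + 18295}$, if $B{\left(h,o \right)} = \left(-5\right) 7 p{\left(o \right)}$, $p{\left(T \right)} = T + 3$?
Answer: $\sqrt{12170} \approx 110.32$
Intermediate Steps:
$p{\left(T \right)} = 3 + T$
$B{\left(h,o \right)} = -105 - 35 o$ ($B{\left(h,o \right)} = \left(-5\right) 7 \left(3 + o\right) = - 35 \left(3 + o\right) = -105 - 35 o$)
$\sqrt{B{\left(-11,172 \right)} + 18295} = \sqrt{\left(-105 - 6020\right) + 18295} = \sqrt{-6125 + 18295} = \sqrt{12170}$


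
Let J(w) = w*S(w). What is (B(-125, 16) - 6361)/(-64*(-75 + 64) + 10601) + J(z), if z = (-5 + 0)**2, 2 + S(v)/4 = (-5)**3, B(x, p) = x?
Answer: -143579986/11305 ≈ -12701.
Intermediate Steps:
S(v) = -508 (S(v) = -8 + 4*(-5)**3 = -8 + 4*(-125) = -8 - 500 = -508)
z = 25 (z = (-5)**2 = 25)
J(w) = -508*w (J(w) = w*(-508) = -508*w)
(B(-125, 16) - 6361)/(-64*(-75 + 64) + 10601) + J(z) = (-125 - 6361)/(-64*(-75 + 64) + 10601) - 508*25 = -6486/(-64*(-11) + 10601) - 12700 = -6486/(704 + 10601) - 12700 = -6486/11305 - 12700 = -143579986/11305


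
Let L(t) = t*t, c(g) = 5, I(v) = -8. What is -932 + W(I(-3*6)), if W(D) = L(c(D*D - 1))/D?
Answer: -7481/8 ≈ -935.13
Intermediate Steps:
L(t) = t²
W(D) = 25/D (W(D) = 5²/D = 25/D)
-932 + W(I(-3*6)) = -932 + 25/(-8) = -932 + 25*(-⅛) = -932 - 25/8 = -7481/8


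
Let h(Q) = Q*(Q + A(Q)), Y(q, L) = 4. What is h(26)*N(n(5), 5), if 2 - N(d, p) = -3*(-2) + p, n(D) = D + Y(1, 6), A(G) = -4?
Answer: -5148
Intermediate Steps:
n(D) = 4 + D (n(D) = D + 4 = 4 + D)
N(d, p) = -4 - p (N(d, p) = 2 - (-3*(-2) + p) = 2 - (6 + p) = 2 + (-6 - p) = -4 - p)
h(Q) = Q*(-4 + Q) (h(Q) = Q*(Q - 4) = Q*(-4 + Q))
h(26)*N(n(5), 5) = (26*(-4 + 26))*(-4 - 1*5) = (26*22)*(-4 - 5) = 572*(-9) = -5148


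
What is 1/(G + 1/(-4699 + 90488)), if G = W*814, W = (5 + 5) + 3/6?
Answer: 85789/733238584 ≈ 0.00011700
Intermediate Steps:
W = 21/2 (W = 10 + 3*(1/6) = 10 + 1/2 = 21/2 ≈ 10.500)
G = 8547 (G = (21/2)*814 = 8547)
1/(G + 1/(-4699 + 90488)) = 1/(8547 + 1/(-4699 + 90488)) = 1/(8547 + 1/85789) = 1/(733238584/85789) = 85789/733238584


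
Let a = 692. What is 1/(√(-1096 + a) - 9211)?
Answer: -9211/84842925 - 2*I*√101/84842925 ≈ -0.00010857 - 2.3691e-7*I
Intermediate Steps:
1/(√(-1096 + a) - 9211) = 1/(√(-1096 + 692) - 9211) = 1/(√(-404) - 9211) = 1/(2*I*√101 - 9211) = 1/(-9211 + 2*I*√101)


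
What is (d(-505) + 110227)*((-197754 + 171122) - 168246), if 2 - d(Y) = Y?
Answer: -21579620452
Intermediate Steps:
d(Y) = 2 - Y
(d(-505) + 110227)*((-197754 + 171122) - 168246) = ((2 - 1*(-505)) + 110227)*((-197754 + 171122) - 168246) = ((2 + 505) + 110227)*(-26632 - 168246) = (507 + 110227)*(-194878) = 110734*(-194878) = -21579620452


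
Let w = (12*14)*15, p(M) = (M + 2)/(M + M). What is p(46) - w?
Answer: -57948/23 ≈ -2519.5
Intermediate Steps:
p(M) = (2 + M)/(2*M) (p(M) = (2 + M)/((2*M)) = (2 + M)*(1/(2*M)) = (2 + M)/(2*M))
w = 2520 (w = 168*15 = 2520)
p(46) - w = (½)*(2 + 46)/46 - 1*2520 = (½)*(1/46)*48 - 2520 = 12/23 - 2520 = -57948/23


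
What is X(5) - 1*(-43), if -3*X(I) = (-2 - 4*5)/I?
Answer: 667/15 ≈ 44.467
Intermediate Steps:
X(I) = 22/(3*I) (X(I) = -(-2 - 4*5)/(3*I) = -(-2 - 20)/(3*I) = -(-22)/(3*I) = 22/(3*I))
X(5) - 1*(-43) = (22/3)/5 - 1*(-43) = (22/3)*(1/5) + 43 = 22/15 + 43 = 667/15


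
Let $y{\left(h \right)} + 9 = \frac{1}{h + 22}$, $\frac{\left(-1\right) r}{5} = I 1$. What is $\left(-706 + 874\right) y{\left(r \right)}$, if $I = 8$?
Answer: $- \frac{4564}{3} \approx -1521.3$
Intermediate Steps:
$r = -40$ ($r = - 5 \cdot 8 \cdot 1 = \left(-5\right) 8 = -40$)
$y{\left(h \right)} = -9 + \frac{1}{22 + h}$ ($y{\left(h \right)} = -9 + \frac{1}{h + 22} = -9 + \frac{1}{22 + h}$)
$\left(-706 + 874\right) y{\left(r \right)} = \left(-706 + 874\right) \frac{-197 - -360}{22 - 40} = 168 \frac{-197 + 360}{-18} = 168 \left(\left(- \frac{1}{18}\right) 163\right) = 168 \left(- \frac{163}{18}\right) = - \frac{4564}{3}$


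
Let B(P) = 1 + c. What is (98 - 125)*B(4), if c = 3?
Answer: -108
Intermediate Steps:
B(P) = 4 (B(P) = 1 + 3 = 4)
(98 - 125)*B(4) = (98 - 125)*4 = -27*4 = -108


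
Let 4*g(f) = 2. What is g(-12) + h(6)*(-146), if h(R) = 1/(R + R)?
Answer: -35/3 ≈ -11.667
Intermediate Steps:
g(f) = 1/2 (g(f) = (1/4)*2 = 1/2)
h(R) = 1/(2*R)
g(-12) + h(6)*(-146) = 1/2 + ((1/2)/6)*(-146) = 1/2 + ((1/2)*(1/6))*(-146) = 1/2 + (1/12)*(-146) = 1/2 - 73/6 = -35/3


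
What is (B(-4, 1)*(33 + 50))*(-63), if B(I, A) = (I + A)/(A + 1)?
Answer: 15687/2 ≈ 7843.5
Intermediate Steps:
B(I, A) = (A + I)/(1 + A)
(B(-4, 1)*(33 + 50))*(-63) = (((1 - 4)/(1 + 1))*(33 + 50))*(-63) = ((-3/2)*83)*(-63) = (((½)*(-3))*83)*(-63) = -3/2*83*(-63) = -249/2*(-63) = 15687/2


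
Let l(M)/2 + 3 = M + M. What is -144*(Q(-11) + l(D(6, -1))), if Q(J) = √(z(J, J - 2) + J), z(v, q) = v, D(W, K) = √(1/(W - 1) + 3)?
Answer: 864 - 2304*√5/5 - 144*I*√22 ≈ -166.38 - 675.42*I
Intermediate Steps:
D(W, K) = √(3 + 1/(-1 + W)) (D(W, K) = √(1/(-1 + W) + 3) = √(3 + 1/(-1 + W)))
Q(J) = √2*√J (Q(J) = √(J + J) = √(2*J) = √2*√J)
l(M) = -6 + 4*M (l(M) = -6 + 2*(M + M) = -6 + 2*(2*M) = -6 + 4*M)
-144*(Q(-11) + l(D(6, -1))) = -144*(√2*√(-11) + (-6 + 4*√((-2 + 3*6)/(-1 + 6)))) = -144*(√2*(I*√11) + (-6 + 4*√((-2 + 18)/5))) = -144*(I*√22 + (-6 + 4*√((⅕)*16))) = -144*(I*√22 + (-6 + 4*√(16/5))) = -144*(I*√22 + (-6 + 4*(4*√5/5))) = -144*(I*√22 + (-6 + 16*√5/5)) = -144*(-6 + 16*√5/5 + I*√22) = 864 - 2304*√5/5 - 144*I*√22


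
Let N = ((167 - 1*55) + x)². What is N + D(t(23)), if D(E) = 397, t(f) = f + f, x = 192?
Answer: 92813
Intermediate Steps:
t(f) = 2*f
N = 92416 (N = ((167 - 1*55) + 192)² = ((167 - 55) + 192)² = (112 + 192)² = 304² = 92416)
N + D(t(23)) = 92416 + 397 = 92813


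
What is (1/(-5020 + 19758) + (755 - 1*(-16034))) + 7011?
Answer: 350764401/14738 ≈ 23800.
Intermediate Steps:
(1/(-5020 + 19758) + (755 - 1*(-16034))) + 7011 = (1/14738 + (755 + 16034)) + 7011 = (1/14738 + 16789) + 7011 = 247436283/14738 + 7011 = 350764401/14738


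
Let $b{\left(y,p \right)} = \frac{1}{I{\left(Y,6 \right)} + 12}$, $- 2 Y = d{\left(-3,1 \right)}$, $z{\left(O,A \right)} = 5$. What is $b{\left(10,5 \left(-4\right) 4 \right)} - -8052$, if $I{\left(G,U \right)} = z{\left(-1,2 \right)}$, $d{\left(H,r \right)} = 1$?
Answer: $\frac{136885}{17} \approx 8052.1$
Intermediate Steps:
$Y = - \frac{1}{2}$ ($Y = \left(- \frac{1}{2}\right) 1 = - \frac{1}{2} \approx -0.5$)
$I{\left(G,U \right)} = 5$
$b{\left(y,p \right)} = \frac{1}{17}$ ($b{\left(y,p \right)} = \frac{1}{5 + 12} = \frac{1}{17}$)
$b{\left(10,5 \left(-4\right) 4 \right)} - -8052 = \frac{1}{17} - -8052 = \frac{1}{17} + 8052 = \frac{136885}{17}$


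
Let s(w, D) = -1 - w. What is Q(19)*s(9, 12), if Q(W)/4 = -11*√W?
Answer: 440*√19 ≈ 1917.9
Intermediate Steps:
Q(W) = -44*√W (Q(W) = 4*(-11*√W) = -44*√W)
Q(19)*s(9, 12) = (-44*√19)*(-1 - 1*9) = (-44*√19)*(-1 - 9) = -44*√19*(-10) = 440*√19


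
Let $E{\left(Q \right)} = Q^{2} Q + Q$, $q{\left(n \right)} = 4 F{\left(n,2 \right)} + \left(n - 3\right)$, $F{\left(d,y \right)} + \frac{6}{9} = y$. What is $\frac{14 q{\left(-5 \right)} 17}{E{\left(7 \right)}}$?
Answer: $- \frac{136}{75} \approx -1.8133$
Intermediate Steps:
$F{\left(d,y \right)} = - \frac{2}{3} + y$
$q{\left(n \right)} = \frac{7}{3} + n$ ($q{\left(n \right)} = 4 \left(- \frac{2}{3} + 2\right) + \left(n - 3\right) = 4 \cdot \frac{4}{3} + \left(-3 + n\right) = \frac{16}{3} + \left(-3 + n\right) = \frac{7}{3} + n$)
$E{\left(Q \right)} = Q + Q^{3}$ ($E{\left(Q \right)} = Q^{3} + Q = Q + Q^{3}$)
$\frac{14 q{\left(-5 \right)} 17}{E{\left(7 \right)}} = \frac{14 \left(\frac{7}{3} - 5\right) 17}{7 + 7^{3}} = \frac{14 \left(- \frac{8}{3}\right) 17}{7 + 343} = \frac{\left(- \frac{112}{3}\right) 17}{350} = \left(- \frac{1904}{3}\right) \frac{1}{350} = - \frac{136}{75}$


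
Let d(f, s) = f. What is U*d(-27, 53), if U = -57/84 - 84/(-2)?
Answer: -31239/28 ≈ -1115.7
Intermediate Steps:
U = 1157/28 (U = -57*1/84 - 84*(-½) = -19/28 + 42 = 1157/28 ≈ 41.321)
U*d(-27, 53) = (1157/28)*(-27) = -31239/28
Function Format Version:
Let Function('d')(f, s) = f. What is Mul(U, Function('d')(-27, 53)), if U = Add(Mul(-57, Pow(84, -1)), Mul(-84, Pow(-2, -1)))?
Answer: Rational(-31239, 28) ≈ -1115.7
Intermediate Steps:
U = Rational(1157, 28) (U = Add(Mul(-57, Rational(1, 84)), Mul(-84, Rational(-1, 2))) = Add(Rational(-19, 28), 42) = Rational(1157, 28) ≈ 41.321)
Mul(U, Function('d')(-27, 53)) = Mul(Rational(1157, 28), -27) = Rational(-31239, 28)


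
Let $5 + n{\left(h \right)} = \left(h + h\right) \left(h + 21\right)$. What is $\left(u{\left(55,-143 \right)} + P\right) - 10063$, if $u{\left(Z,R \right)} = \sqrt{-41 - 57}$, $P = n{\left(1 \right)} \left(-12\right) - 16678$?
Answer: $-27209 + 7 i \sqrt{2} \approx -27209.0 + 9.8995 i$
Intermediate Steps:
$n{\left(h \right)} = -5 + 2 h \left(21 + h\right)$ ($n{\left(h \right)} = -5 + \left(h + h\right) \left(h + 21\right) = -5 + 2 h \left(21 + h\right)$)
$P = -17146$ ($P = \left(-5 + 2 \cdot 1^{2} + 42 \cdot 1\right) \left(-12\right) - 16678 = \left(-5 + 2 \cdot 1 + 42\right) \left(-12\right) - 16678 = \left(-5 + 2 + 42\right) \left(-12\right) - 16678 = 39 \left(-12\right) - 16678 = -468 - 16678 = -17146$)
$u{\left(Z,R \right)} = 7 i \sqrt{2}$ ($u{\left(Z,R \right)} = \sqrt{-98} = 7 i \sqrt{2}$)
$\left(u{\left(55,-143 \right)} + P\right) - 10063 = \left(7 i \sqrt{2} - 17146\right) - 10063 = \left(-17146 + 7 i \sqrt{2}\right) - 10063 = -27209 + 7 i \sqrt{2}$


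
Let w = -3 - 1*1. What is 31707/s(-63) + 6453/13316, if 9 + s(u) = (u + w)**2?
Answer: 112779963/14913920 ≈ 7.5621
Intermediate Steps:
w = -4 (w = -3 - 1 = -4)
s(u) = -9 + (-4 + u)**2 (s(u) = -9 + (u - 4)**2 = -9 + (-4 + u)**2)
31707/s(-63) + 6453/13316 = 31707/(-9 + (-4 - 63)**2) + 6453/13316 = 31707/(-9 + (-67)**2) + 6453*(1/13316) = 31707/(-9 + 4489) + 6453/13316 = 31707/4480 + 6453/13316 = 112779963/14913920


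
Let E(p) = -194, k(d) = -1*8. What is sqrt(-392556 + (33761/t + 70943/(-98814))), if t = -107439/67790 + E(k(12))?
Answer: I*sqrt(674112100813139491401408830538)/1310145082986 ≈ 626.68*I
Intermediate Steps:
k(d) = -8
t = -13258699/67790 (t = -107439/67790 - 194 = -13258699/67790 ≈ -195.58)
sqrt(-392556 + (33761/t + 70943/(-98814))) = sqrt(-392556 + (33761/(-13258699/67790) + 70943/(-98814))) = sqrt(-392556 + (33761*(-67790/13258699) + 70943*(-1/98814))) = sqrt(-392556 + (-2288658190/13258699 - 70943/98814)) = sqrt(-392556 - 227092082269817/1310145082986) = sqrt(-514532405278922033/1310145082986) = I*sqrt(674112100813139491401408830538)/1310145082986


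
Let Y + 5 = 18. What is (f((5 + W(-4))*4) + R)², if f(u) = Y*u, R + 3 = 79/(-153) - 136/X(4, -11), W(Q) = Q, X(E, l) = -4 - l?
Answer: 968329924/1147041 ≈ 844.20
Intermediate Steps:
R = -24574/1071 (R = -3 + (79/(-153) - 136/(-4 - 1*(-11))) = -3 + (79*(-1/153) - 136/(-4 + 11)) = -3 + (-79/153 - 136/7) = -3 - 21361/1071 = -24574/1071 ≈ -22.945)
Y = 13 (Y = -5 + 18 = 13)
f(u) = 13*u
(f((5 + W(-4))*4) + R)² = (13*((5 - 4)*4) - 24574/1071)² = (13*(1*4) - 24574/1071)² = (13*4 - 24574/1071)² = (52 - 24574/1071)² = (31118/1071)² = 968329924/1147041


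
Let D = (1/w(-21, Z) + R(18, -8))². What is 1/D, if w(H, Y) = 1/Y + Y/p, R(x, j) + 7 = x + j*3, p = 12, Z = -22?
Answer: 3844/703921 ≈ 0.0054608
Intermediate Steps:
R(x, j) = -7 + x + 3*j (R(x, j) = -7 + (x + j*3) = -7 + (x + 3*j) = -7 + x + 3*j)
w(H, Y) = 1/Y + Y/12
D = 703921/3844 (D = (1/(1/(-22) + (1/12)*(-22)) + (-7 + 18 + 3*(-8)))² = (1/(-1/22 - 11/6) + (-7 + 18 - 24))² = (1/(-62/33) - 13)² = (-33/62 - 13)² = (-839/62)² = 703921/3844 ≈ 183.12)
1/D = 1/(703921/3844) = 3844/703921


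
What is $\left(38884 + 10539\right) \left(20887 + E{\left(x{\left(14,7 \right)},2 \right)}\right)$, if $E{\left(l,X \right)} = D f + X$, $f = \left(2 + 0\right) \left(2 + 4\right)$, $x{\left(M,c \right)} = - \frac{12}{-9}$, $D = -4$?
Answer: $1030024743$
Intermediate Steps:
$x{\left(M,c \right)} = \frac{4}{3}$ ($x{\left(M,c \right)} = \left(-12\right) \left(- \frac{1}{9}\right) = \frac{4}{3}$)
$f = 12$ ($f = 2 \cdot 6 = 12$)
$E{\left(l,X \right)} = -48 + X$ ($E{\left(l,X \right)} = \left(-4\right) 12 + X = -48 + X$)
$\left(38884 + 10539\right) \left(20887 + E{\left(x{\left(14,7 \right)},2 \right)}\right) = \left(38884 + 10539\right) \left(20887 + \left(-48 + 2\right)\right) = 49423 \left(20887 - 46\right) = 49423 \cdot 20841 = 1030024743$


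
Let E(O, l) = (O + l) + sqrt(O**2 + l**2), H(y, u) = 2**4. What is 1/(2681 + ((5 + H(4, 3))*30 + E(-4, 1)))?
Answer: 3308/10942847 - sqrt(17)/10942847 ≈ 0.00030192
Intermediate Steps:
H(y, u) = 16
E(O, l) = O + l + sqrt(O**2 + l**2)
1/(2681 + ((5 + H(4, 3))*30 + E(-4, 1))) = 1/(2681 + ((5 + 16)*30 + (-4 + 1 + sqrt((-4)**2 + 1**2)))) = 1/(2681 + (21*30 + (-4 + 1 + sqrt(16 + 1)))) = 1/(2681 + (630 + (-4 + 1 + sqrt(17)))) = 1/(2681 + (630 + (-3 + sqrt(17)))) = 1/(2681 + (627 + sqrt(17))) = 1/(3308 + sqrt(17))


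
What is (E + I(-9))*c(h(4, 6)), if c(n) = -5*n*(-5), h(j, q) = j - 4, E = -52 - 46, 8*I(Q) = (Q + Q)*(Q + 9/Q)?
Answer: 0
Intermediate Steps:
I(Q) = Q*(Q + 9/Q)/4 (I(Q) = ((Q + Q)*(Q + 9/Q))/8 = ((2*Q)*(Q + 9/Q))/8 = (2*Q*(Q + 9/Q))/8 = Q*(Q + 9/Q)/4)
E = -98
h(j, q) = -4 + j
c(n) = 25*n
(E + I(-9))*c(h(4, 6)) = (-98 + (9/4 + (1/4)*(-9)**2))*(25*(-4 + 4)) = (-98 + (9/4 + (1/4)*81))*(25*0) = (-98 + (9/4 + 81/4))*0 = (-98 + 45/2)*0 = -151/2*0 = 0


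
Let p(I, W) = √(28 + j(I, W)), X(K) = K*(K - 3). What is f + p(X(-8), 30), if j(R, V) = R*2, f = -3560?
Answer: -3560 + 2*√51 ≈ -3545.7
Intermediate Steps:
j(R, V) = 2*R
X(K) = K*(-3 + K)
p(I, W) = √(28 + 2*I)
f + p(X(-8), 30) = -3560 + √(28 + 2*(-8*(-3 - 8))) = -3560 + √(28 + 2*(-8*(-11))) = -3560 + √(28 + 2*88) = -3560 + √(28 + 176) = -3560 + √204 = -3560 + 2*√51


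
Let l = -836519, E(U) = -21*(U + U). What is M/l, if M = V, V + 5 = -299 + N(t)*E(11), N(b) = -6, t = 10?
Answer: -2468/836519 ≈ -0.0029503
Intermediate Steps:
E(U) = -42*U
V = 2468 (V = -5 + (-299 - (-252)*11) = -5 + (-299 - 6*(-462)) = -5 + (-299 + 2772) = -5 + 2473 = 2468)
M = 2468
M/l = 2468/(-836519) = 2468*(-1/836519) = -2468/836519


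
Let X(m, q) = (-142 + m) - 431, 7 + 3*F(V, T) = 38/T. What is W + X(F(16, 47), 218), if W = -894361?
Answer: -42061995/47 ≈ -8.9494e+5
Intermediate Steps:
F(V, T) = -7/3 + 38/(3*T) (F(V, T) = -7/3 + (38/T)/3 = -7/3 + 38/(3*T))
X(m, q) = -573 + m
W + X(F(16, 47), 218) = -894361 + (-573 + (⅓)*(38 - 7*47)/47) = -894361 + (-573 + (⅓)*(1/47)*(38 - 329)) = -894361 + (-573 + (⅓)*(1/47)*(-291)) = -894361 + (-573 - 97/47) = -894361 - 27028/47 = -42061995/47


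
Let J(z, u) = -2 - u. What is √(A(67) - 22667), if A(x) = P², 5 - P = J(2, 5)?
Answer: I*√22523 ≈ 150.08*I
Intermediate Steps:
P = 12 (P = 5 - (-2 - 1*5) = 5 - (-2 - 5) = 5 - 1*(-7) = 5 + 7 = 12)
A(x) = 144 (A(x) = 12² = 144)
√(A(67) - 22667) = √(144 - 22667) = √(-22523) = I*√22523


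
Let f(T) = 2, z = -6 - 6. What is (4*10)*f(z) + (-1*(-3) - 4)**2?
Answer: 81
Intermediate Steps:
z = -12
(4*10)*f(z) + (-1*(-3) - 4)**2 = (4*10)*2 + (-1*(-3) - 4)**2 = 40*2 + (3 - 4)**2 = 80 + (-1)**2 = 80 + 1 = 81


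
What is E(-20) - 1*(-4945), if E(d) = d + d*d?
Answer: 5325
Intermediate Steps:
E(d) = d + d²
E(-20) - 1*(-4945) = -20*(1 - 20) - 1*(-4945) = -20*(-19) + 4945 = 380 + 4945 = 5325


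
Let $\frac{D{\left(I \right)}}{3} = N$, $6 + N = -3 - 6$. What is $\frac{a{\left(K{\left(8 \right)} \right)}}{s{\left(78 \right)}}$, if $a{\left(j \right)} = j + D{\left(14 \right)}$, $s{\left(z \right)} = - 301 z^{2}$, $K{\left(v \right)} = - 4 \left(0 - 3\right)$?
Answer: $\frac{11}{610428} \approx 1.802 \cdot 10^{-5}$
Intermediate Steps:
$K{\left(v \right)} = 12$ ($K{\left(v \right)} = \left(-4\right) \left(-3\right) = 12$)
$N = -15$ ($N = -6 - 9 = -15$)
$D{\left(I \right)} = -45$ ($D{\left(I \right)} = 3 \left(-15\right) = -45$)
$a{\left(j \right)} = -45 + j$ ($a{\left(j \right)} = j - 45 = -45 + j$)
$\frac{a{\left(K{\left(8 \right)} \right)}}{s{\left(78 \right)}} = \frac{-45 + 12}{\left(-301\right) 78^{2}} = - \frac{33}{\left(-301\right) 6084} = - \frac{33}{-1831284} = \left(-33\right) \left(- \frac{1}{1831284}\right) = \frac{11}{610428}$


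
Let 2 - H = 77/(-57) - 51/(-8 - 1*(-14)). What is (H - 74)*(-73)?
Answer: 517205/114 ≈ 4536.9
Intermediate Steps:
H = 1351/114 (H = 2 - (77/(-57) - 51/(-8 - 1*(-14))) = 2 - (77*(-1/57) - 51/(-8 + 14)) = 2 - (-77/57 - 51/6) = 2 - (-77/57 - 51*⅙) = 2 - (-77/57 - 17/2) = 2 - 1*(-1123/114) = 2 + 1123/114 = 1351/114 ≈ 11.851)
(H - 74)*(-73) = (1351/114 - 74)*(-73) = -7085/114*(-73) = 517205/114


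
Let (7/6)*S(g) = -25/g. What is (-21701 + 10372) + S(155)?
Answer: -2458423/217 ≈ -11329.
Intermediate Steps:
S(g) = -150/(7*g) (S(g) = 6*(-25/g)/7 = -150/(7*g))
(-21701 + 10372) + S(155) = (-21701 + 10372) - 150/7/155 = -11329 - 150/7*1/155 = -11329 - 30/217 = -2458423/217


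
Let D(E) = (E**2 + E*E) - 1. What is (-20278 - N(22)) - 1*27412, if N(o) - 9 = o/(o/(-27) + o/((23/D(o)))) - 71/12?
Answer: -7464734357/156516 ≈ -47693.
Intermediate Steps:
D(E) = -1 + 2*E**2 (D(E) = (E**2 + E**2) - 1 = 2*E**2 - 1 = -1 + 2*E**2)
N(o) = 37/12 + o/(-o/27 + o*(-1/23 + 2*o**2/23)) (N(o) = 9 + (o/(o/(-27) + o/((23/(-1 + 2*o**2)))) - 71/12) = 9 + (o/(o*(-1/27) + o*(-1/23 + 2*o**2/23)) - 71*1/12) = 9 + (o/(-o/27 + o*(-1/23 + 2*o**2/23)) - 71/12) = 9 + (-71/12 + o/(-o/27 + o*(-1/23 + 2*o**2/23))) = 37/12 + o/(-o/27 + o*(-1/23 + 2*o**2/23)))
(-20278 - N(22)) - 1*27412 = (-20278 - (2801 + 999*22**2)/(12*(-25 + 27*22**2))) - 1*27412 = (-20278 - (2801 + 999*484)/(12*(-25 + 27*484))) - 27412 = (-20278 - (2801 + 483516)/(12*(-25 + 13068))) - 27412 = (-20278 - 486317/(12*13043)) - 27412 = (-20278 - 1*486317/156516) - 27412 = (-20278 - 486317/156516) - 27412 = -3174317765/156516 - 27412 = -7464734357/156516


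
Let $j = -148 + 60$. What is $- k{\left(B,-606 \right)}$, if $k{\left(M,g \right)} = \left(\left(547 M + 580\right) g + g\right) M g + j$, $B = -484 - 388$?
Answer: $-152558433598088$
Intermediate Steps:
$B = -872$ ($B = -484 - 388 = -872$)
$j = -88$
$k{\left(M,g \right)} = -88 + M g \left(g + g \left(580 + 547 M\right)\right)$ ($k{\left(M,g \right)} = \left(\left(547 M + 580\right) g + g\right) M g - 88 = \left(\left(580 + 547 M\right) g + g\right) M g - 88 = \left(g \left(580 + 547 M\right) + g\right) M g - 88 = \left(g + g \left(580 + 547 M\right)\right) M g - 88 = M \left(g + g \left(580 + 547 M\right)\right) g - 88 = M g \left(g + g \left(580 + 547 M\right)\right) - 88 = -88 + M g \left(g + g \left(580 + 547 M\right)\right)$)
$- k{\left(B,-606 \right)} = - (-88 + 547 \left(-872\right)^{2} \left(-606\right)^{2} + 581 \left(-872\right) \left(-606\right)^{2}) = - (-88 + 547 \cdot 760384 \cdot 367236 + 581 \left(-872\right) 367236) = - (-88 + 152744487107328 - 186053509152) = \left(-1\right) 152558433598088 = -152558433598088$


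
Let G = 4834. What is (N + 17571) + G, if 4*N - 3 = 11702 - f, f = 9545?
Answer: 22945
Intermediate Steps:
N = 540 (N = ¾ + (11702 - 1*9545)/4 = ¾ + (11702 - 9545)/4 = ¾ + (¼)*2157 = ¾ + 2157/4 = 540)
(N + 17571) + G = (540 + 17571) + 4834 = 18111 + 4834 = 22945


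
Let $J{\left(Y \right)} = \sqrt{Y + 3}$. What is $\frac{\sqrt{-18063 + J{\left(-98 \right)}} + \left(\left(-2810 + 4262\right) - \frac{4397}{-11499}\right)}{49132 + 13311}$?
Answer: $\frac{16700945}{718032057} + \frac{\sqrt{-18063 + i \sqrt{95}}}{62443} \approx 0.02326 + 0.0021523 i$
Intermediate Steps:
$J{\left(Y \right)} = \sqrt{3 + Y}$
$\frac{\sqrt{-18063 + J{\left(-98 \right)}} + \left(\left(-2810 + 4262\right) - \frac{4397}{-11499}\right)}{49132 + 13311} = \frac{\sqrt{-18063 + \sqrt{3 - 98}} + \left(\left(-2810 + 4262\right) - \frac{4397}{-11499}\right)}{49132 + 13311} = \frac{\sqrt{-18063 + \sqrt{-95}} + \left(1452 - - \frac{4397}{11499}\right)}{62443} = \left(\sqrt{-18063 + i \sqrt{95}} + \left(1452 + \frac{4397}{11499}\right)\right) \frac{1}{62443} = \left(\sqrt{-18063 + i \sqrt{95}} + \frac{16700945}{11499}\right) \frac{1}{62443} = \left(\frac{16700945}{11499} + \sqrt{-18063 + i \sqrt{95}}\right) \frac{1}{62443} = \frac{16700945}{718032057} + \frac{\sqrt{-18063 + i \sqrt{95}}}{62443}$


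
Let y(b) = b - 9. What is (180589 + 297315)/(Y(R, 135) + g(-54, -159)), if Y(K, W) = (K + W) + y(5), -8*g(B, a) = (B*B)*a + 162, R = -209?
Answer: 1911616/231429 ≈ 8.2601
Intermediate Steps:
g(B, a) = -81/4 - a*B²/8 (g(B, a) = -((B*B)*a + 162)/8 = -(B²*a + 162)/8 = -(a*B² + 162)/8 = -(162 + a*B²)/8 = -81/4 - a*B²/8)
y(b) = -9 + b
Y(K, W) = -4 + K + W (Y(K, W) = (K + W) + (-9 + 5) = (K + W) - 4 = -4 + K + W)
(180589 + 297315)/(Y(R, 135) + g(-54, -159)) = (180589 + 297315)/((-4 - 209 + 135) + (-81/4 - ⅛*(-159)*(-54)²)) = 477904/(-78 + (-81/4 - ⅛*(-159)*2916)) = 477904/(-78 + (-81/4 + 115911/2)) = 477904/(-78 + 231741/4) = 477904/(231429/4) = 477904*(4/231429) = 1911616/231429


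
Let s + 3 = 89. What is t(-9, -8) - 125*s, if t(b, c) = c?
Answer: -10758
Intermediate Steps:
s = 86 (s = -3 + 89 = 86)
t(-9, -8) - 125*s = -8 - 125*86 = -8 - 10750 = -10758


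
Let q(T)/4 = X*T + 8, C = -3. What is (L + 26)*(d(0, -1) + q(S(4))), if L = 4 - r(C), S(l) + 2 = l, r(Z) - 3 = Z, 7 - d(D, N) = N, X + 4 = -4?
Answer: -720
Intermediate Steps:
X = -8 (X = -4 - 4 = -8)
d(D, N) = 7 - N
r(Z) = 3 + Z
S(l) = -2 + l
L = 4 (L = 4 - (3 - 3) = 4 - 1*0 = 4 + 0 = 4)
q(T) = 32 - 32*T (q(T) = 4*(-8*T + 8) = 4*(8 - 8*T) = 32 - 32*T)
(L + 26)*(d(0, -1) + q(S(4))) = (4 + 26)*((7 - 1*(-1)) + (32 - 32*(-2 + 4))) = 30*((7 + 1) + (32 - 32*2)) = 30*(8 + (32 - 64)) = 30*(8 - 32) = 30*(-24) = -720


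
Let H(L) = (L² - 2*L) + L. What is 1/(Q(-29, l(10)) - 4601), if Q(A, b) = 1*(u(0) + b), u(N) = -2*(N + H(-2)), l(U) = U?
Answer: -1/4603 ≈ -0.00021725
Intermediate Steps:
H(L) = L² - L
u(N) = -12 - 2*N (u(N) = -2*(N - 2*(-1 - 2)) = -2*(N - 2*(-3)) = -2*(N + 6) = -2*(6 + N) = -12 - 2*N)
Q(A, b) = -12 + b (Q(A, b) = 1*((-12 - 2*0) + b) = 1*((-12 + 0) + b) = 1*(-12 + b) = -12 + b)
1/(Q(-29, l(10)) - 4601) = 1/((-12 + 10) - 4601) = 1/(-2 - 4601) = 1/(-4603) = -1/4603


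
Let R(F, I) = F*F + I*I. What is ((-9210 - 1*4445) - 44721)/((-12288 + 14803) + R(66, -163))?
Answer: -7297/4180 ≈ -1.7457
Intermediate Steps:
R(F, I) = F**2 + I**2
((-9210 - 1*4445) - 44721)/((-12288 + 14803) + R(66, -163)) = ((-9210 - 1*4445) - 44721)/((-12288 + 14803) + (66**2 + (-163)**2)) = ((-9210 - 4445) - 44721)/(2515 + (4356 + 26569)) = (-13655 - 44721)/(2515 + 30925) = -58376/33440 = -58376*1/33440 = -7297/4180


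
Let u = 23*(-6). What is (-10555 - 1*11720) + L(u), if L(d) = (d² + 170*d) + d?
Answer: -26829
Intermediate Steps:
u = -138
L(d) = d² + 171*d
(-10555 - 1*11720) + L(u) = (-10555 - 1*11720) - 138*(171 - 138) = (-10555 - 11720) - 138*33 = -22275 - 4554 = -26829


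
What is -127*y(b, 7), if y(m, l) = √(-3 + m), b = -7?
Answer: -127*I*√10 ≈ -401.61*I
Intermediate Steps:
-127*y(b, 7) = -127*√(-3 - 7) = -127*I*√10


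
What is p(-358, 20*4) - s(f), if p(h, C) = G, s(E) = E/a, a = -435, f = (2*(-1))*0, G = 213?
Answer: 213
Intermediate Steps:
f = 0 (f = -2*0 = 0)
s(E) = -E/435 (s(E) = E/(-435) = E*(-1/435) = -E/435)
p(h, C) = 213
p(-358, 20*4) - s(f) = 213 - (-1)*0/435 = 213 - 1*0 = 213 + 0 = 213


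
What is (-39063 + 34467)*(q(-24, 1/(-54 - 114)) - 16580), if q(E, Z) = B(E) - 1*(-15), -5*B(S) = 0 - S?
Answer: 380774004/5 ≈ 7.6155e+7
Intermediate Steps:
B(S) = S/5 (B(S) = -(0 - S)/5 = -(-1)*S/5 = S/5)
q(E, Z) = 15 + E/5 (q(E, Z) = E/5 - 1*(-15) = E/5 + 15 = 15 + E/5)
(-39063 + 34467)*(q(-24, 1/(-54 - 114)) - 16580) = (-39063 + 34467)*((15 + (⅕)*(-24)) - 16580) = -4596*((15 - 24/5) - 16580) = -4596*(51/5 - 16580) = -4596*(-82849/5) = 380774004/5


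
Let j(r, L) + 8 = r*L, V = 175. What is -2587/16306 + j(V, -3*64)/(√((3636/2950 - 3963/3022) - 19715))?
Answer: -2587/16306 + 168040*I*√15668646051359342/87878978179 ≈ -0.15865 + 239.36*I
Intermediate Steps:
j(r, L) = -8 + L*r (j(r, L) = -8 + r*L = -8 + L*r)
-2587/16306 + j(V, -3*64)/(√((3636/2950 - 3963/3022) - 19715)) = -2587/16306 + (-8 - 3*64*175)/(√((3636/2950 - 3963/3022) - 19715)) = -2587*1/16306 + (-8 - 192*175)/(√((3636*(1/2950) - 3963*1/3022) - 19715)) = -2587/16306 + (-8 - 33600)/(√((1818/1475 - 3963/3022) - 19715)) = -2587/16306 - 33608/√(-351429/4457450 - 19715) = -2587/16306 - 33608*(-5*I*√15668646051359342/87878978179) = -2587/16306 - (-168040)*I*√15668646051359342/87878978179 = -2587/16306 + 168040*I*√15668646051359342/87878978179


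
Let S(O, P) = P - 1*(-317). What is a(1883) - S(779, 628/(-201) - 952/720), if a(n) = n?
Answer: 9469793/6030 ≈ 1570.4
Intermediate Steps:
S(O, P) = 317 + P (S(O, P) = P + 317 = 317 + P)
a(1883) - S(779, 628/(-201) - 952/720) = 1883 - (317 + (628/(-201) - 952/720)) = 1883 - (317 + (628*(-1/201) - 952*1/720)) = 1883 - (317 + (-628/201 - 119/90)) = 1883 - (317 - 26813/6030) = 1883 - 1*1884697/6030 = 1883 - 1884697/6030 = 9469793/6030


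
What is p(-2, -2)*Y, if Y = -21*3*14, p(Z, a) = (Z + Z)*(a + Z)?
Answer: -14112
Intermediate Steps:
p(Z, a) = 2*Z*(Z + a) (p(Z, a) = (2*Z)*(Z + a) = 2*Z*(Z + a))
Y = -882 (Y = -21*3*14 = -63*14 = -882)
p(-2, -2)*Y = (2*(-2)*(-2 - 2))*(-882) = (2*(-2)*(-4))*(-882) = 16*(-882) = -14112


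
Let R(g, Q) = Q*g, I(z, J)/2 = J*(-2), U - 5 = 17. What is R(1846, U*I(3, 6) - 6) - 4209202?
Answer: -5194966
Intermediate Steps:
U = 22 (U = 5 + 17 = 22)
I(z, J) = -4*J (I(z, J) = 2*(J*(-2)) = 2*(-2*J) = -4*J)
R(1846, U*I(3, 6) - 6) - 4209202 = (22*(-4*6) - 6)*1846 - 4209202 = (22*(-24) - 6)*1846 - 4209202 = (-528 - 6)*1846 - 4209202 = -534*1846 - 4209202 = -985764 - 4209202 = -5194966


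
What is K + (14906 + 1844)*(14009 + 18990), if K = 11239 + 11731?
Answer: 552756220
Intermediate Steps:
K = 22970
K + (14906 + 1844)*(14009 + 18990) = 22970 + (14906 + 1844)*(14009 + 18990) = 22970 + 16750*32999 = 22970 + 552733250 = 552756220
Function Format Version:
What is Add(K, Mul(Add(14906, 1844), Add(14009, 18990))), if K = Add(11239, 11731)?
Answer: 552756220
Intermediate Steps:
K = 22970
Add(K, Mul(Add(14906, 1844), Add(14009, 18990))) = Add(22970, Mul(Add(14906, 1844), Add(14009, 18990))) = Add(22970, Mul(16750, 32999)) = Add(22970, 552733250) = 552756220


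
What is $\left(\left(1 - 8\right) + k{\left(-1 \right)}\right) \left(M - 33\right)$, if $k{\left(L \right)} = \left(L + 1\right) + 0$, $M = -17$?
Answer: $350$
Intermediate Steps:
$k{\left(L \right)} = 1 + L$ ($k{\left(L \right)} = \left(1 + L\right) + 0 = 1 + L$)
$\left(\left(1 - 8\right) + k{\left(-1 \right)}\right) \left(M - 33\right) = \left(\left(1 - 8\right) + \left(1 - 1\right)\right) \left(-17 - 33\right) = \left(-7 + 0\right) \left(-50\right) = \left(-7\right) \left(-50\right) = 350$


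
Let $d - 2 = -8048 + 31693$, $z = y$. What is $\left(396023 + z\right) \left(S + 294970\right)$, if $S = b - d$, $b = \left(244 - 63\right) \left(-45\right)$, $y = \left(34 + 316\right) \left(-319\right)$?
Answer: $74840717394$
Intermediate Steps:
$y = -111650$ ($y = 350 \left(-319\right) = -111650$)
$z = -111650$
$d = 23647$ ($d = 2 + \left(-8048 + 31693\right) = 2 + 23645 = 23647$)
$b = -8145$ ($b = 181 \left(-45\right) = -8145$)
$S = -31792$ ($S = -8145 - 23647 = -31792$)
$\left(396023 + z\right) \left(S + 294970\right) = \left(396023 - 111650\right) \left(-31792 + 294970\right) = 284373 \cdot 263178 = 74840717394$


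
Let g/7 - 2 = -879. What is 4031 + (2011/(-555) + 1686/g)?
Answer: 13720920236/3407145 ≈ 4027.1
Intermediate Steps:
g = -6139 (g = 14 + 7*(-879) = 14 - 6153 = -6139)
4031 + (2011/(-555) + 1686/g) = 4031 + (2011/(-555) + 1686/(-6139)) = 4031 + (2011*(-1/555) + 1686*(-1/6139)) = 4031 + (-2011/555 - 1686/6139) = 4031 - 13281259/3407145 = 13720920236/3407145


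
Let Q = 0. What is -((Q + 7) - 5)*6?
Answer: -12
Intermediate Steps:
-((Q + 7) - 5)*6 = -((0 + 7) - 5)*6 = -(7 - 5)*6 = -1*2*6 = -2*6 = -12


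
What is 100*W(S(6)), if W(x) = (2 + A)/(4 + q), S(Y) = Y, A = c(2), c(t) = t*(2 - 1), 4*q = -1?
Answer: 320/3 ≈ 106.67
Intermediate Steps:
q = -¼ (q = (¼)*(-1) = -¼ ≈ -0.25000)
c(t) = t (c(t) = t*1 = t)
A = 2
W(x) = 16/15 (W(x) = (2 + 2)/(4 - ¼) = 4/(15/4) = 4*(4/15) = 16/15)
100*W(S(6)) = 100*(16/15) = 320/3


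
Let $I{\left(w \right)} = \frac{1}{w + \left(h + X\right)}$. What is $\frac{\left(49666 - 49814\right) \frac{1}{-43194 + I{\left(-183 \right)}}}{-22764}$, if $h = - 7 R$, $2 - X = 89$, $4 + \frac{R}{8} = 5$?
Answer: $- \frac{12062}{80136365295} \approx -1.5052 \cdot 10^{-7}$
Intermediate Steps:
$R = 8$ ($R = -32 + 8 \cdot 5 = -32 + 40 = 8$)
$X = -87$ ($X = 2 - 89 = -87$)
$h = -56$ ($h = \left(-7\right) 8 = -56$)
$I{\left(w \right)} = \frac{1}{-143 + w}$ ($I{\left(w \right)} = \frac{1}{w - 143} = \frac{1}{-143 + w}$)
$\frac{\left(49666 - 49814\right) \frac{1}{-43194 + I{\left(-183 \right)}}}{-22764} = \frac{\left(49666 - 49814\right) \frac{1}{-43194 + \frac{1}{-143 - 183}}}{-22764} = - \frac{148}{-43194 + \frac{1}{-326}} \left(- \frac{1}{22764}\right) = - \frac{148}{-43194 - \frac{1}{326}} \left(- \frac{1}{22764}\right) = - \frac{148}{- \frac{14081245}{326}} \left(- \frac{1}{22764}\right) = \left(-148\right) \left(- \frac{326}{14081245}\right) \left(- \frac{1}{22764}\right) = \frac{48248}{14081245} \left(- \frac{1}{22764}\right) = - \frac{12062}{80136365295}$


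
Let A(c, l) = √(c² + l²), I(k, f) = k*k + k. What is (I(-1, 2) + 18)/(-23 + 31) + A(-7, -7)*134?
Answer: 9/4 + 938*√2 ≈ 1328.8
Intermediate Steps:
I(k, f) = k + k² (I(k, f) = k² + k = k + k²)
(I(-1, 2) + 18)/(-23 + 31) + A(-7, -7)*134 = (-(1 - 1) + 18)/(-23 + 31) + √((-7)² + (-7)²)*134 = (-1*0 + 18)/8 + √(49 + 49)*134 = (0 + 18)*(⅛) + √98*134 = 18*(⅛) + (7*√2)*134 = 9/4 + 938*√2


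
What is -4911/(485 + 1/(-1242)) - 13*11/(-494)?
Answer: -225153497/22890022 ≈ -9.8363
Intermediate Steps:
-4911/(485 + 1/(-1242)) - 13*11/(-494) = -4911/(485 - 1/1242) - 143*(-1/494) = -4911/602369/1242 + 11/38 = -4911*1242/602369 + 11/38 = -6099462/602369 + 11/38 = -225153497/22890022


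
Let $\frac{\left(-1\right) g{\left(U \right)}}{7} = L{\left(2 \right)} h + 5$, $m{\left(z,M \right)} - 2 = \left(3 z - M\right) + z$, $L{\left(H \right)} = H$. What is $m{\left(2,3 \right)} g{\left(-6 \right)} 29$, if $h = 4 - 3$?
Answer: $-9947$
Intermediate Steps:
$m{\left(z,M \right)} = 2 - M + 4 z$ ($m{\left(z,M \right)} = 2 + \left(\left(3 z - M\right) + z\right) = 2 + \left(\left(- M + 3 z\right) + z\right) = 2 - \left(M - 4 z\right) = 2 - M + 4 z$)
$h = 1$
$g{\left(U \right)} = -49$ ($g{\left(U \right)} = - 7 \left(2 \cdot 1 + 5\right) = - 7 \left(2 + 5\right) = \left(-7\right) 7 = -49$)
$m{\left(2,3 \right)} g{\left(-6 \right)} 29 = \left(2 - 3 + 4 \cdot 2\right) \left(-49\right) 29 = \left(2 - 3 + 8\right) \left(-49\right) 29 = 7 \left(-49\right) 29 = \left(-343\right) 29 = -9947$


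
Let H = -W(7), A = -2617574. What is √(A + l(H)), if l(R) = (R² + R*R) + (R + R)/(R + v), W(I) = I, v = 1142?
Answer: I*√3371898035990/1135 ≈ 1617.9*I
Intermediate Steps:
H = -7 (H = -1*7 = -7)
l(R) = 2*R² + 2*R/(1142 + R) (l(R) = (R² + R*R) + (R + R)/(R + 1142) = (R² + R²) + (2*R)/(1142 + R) = 2*R² + 2*R/(1142 + R))
√(A + l(H)) = √(-2617574 + 2*(-7)*(1 + (-7)² + 1142*(-7))/(1142 - 7)) = √(-2617574 + 2*(-7)*(1 + 49 - 7994)/1135) = √(-2617574 + 2*(-7)*(1/1135)*(-7944)) = √(-2617574 + 111216/1135) = √(-2970835274/1135) = I*√3371898035990/1135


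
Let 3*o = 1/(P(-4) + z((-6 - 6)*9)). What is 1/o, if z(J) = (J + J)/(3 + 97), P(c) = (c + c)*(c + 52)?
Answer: -28962/25 ≈ -1158.5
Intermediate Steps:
P(c) = 2*c*(52 + c) (P(c) = (2*c)*(52 + c) = 2*c*(52 + c))
z(J) = J/50 (z(J) = (2*J)/100 = (2*J)*(1/100) = J/50)
o = -25/28962 (o = 1/(3*(2*(-4)*(52 - 4) + ((-6 - 6)*9)/50)) = 1/(3*(2*(-4)*48 + (-12*9)/50)) = 1/(3*(-384 + (1/50)*(-108))) = 1/(3*(-384 - 54/25)) = 1/(3*(-9654/25)) = (⅓)*(-25/9654) = -25/28962 ≈ -0.00086320)
1/o = 1/(-25/28962) = -28962/25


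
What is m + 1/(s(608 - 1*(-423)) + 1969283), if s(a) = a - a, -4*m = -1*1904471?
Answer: 3750442364297/7877132 ≈ 4.7612e+5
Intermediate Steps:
m = 1904471/4 (m = -(-1)*1904471/4 = -¼*(-1904471) = 1904471/4 ≈ 4.7612e+5)
s(a) = 0
m + 1/(s(608 - 1*(-423)) + 1969283) = 1904471/4 + 1/(0 + 1969283) = 1904471/4 + 1/1969283 = 3750442364297/7877132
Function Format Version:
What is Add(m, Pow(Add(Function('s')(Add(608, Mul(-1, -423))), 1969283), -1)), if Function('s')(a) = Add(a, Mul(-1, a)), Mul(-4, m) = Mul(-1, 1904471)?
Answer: Rational(3750442364297, 7877132) ≈ 4.7612e+5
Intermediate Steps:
m = Rational(1904471, 4) (m = Mul(Rational(-1, 4), Mul(-1, 1904471)) = Mul(Rational(-1, 4), -1904471) = Rational(1904471, 4) ≈ 4.7612e+5)
Function('s')(a) = 0
Add(m, Pow(Add(Function('s')(Add(608, Mul(-1, -423))), 1969283), -1)) = Add(Rational(1904471, 4), Pow(Add(0, 1969283), -1)) = Add(Rational(1904471, 4), Pow(1969283, -1)) = Add(Rational(1904471, 4), Rational(1, 1969283)) = Rational(3750442364297, 7877132)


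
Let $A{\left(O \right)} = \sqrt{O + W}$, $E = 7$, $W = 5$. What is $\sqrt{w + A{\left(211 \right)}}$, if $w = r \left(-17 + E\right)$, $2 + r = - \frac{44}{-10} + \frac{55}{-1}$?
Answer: $\sqrt{526 + 6 \sqrt{6}} \approx 23.253$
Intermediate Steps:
$r = - \frac{263}{5}$ ($r = -2 + \left(- \frac{44}{-10} + \frac{55}{-1}\right) = -2 + \left(\left(-44\right) \left(- \frac{1}{10}\right) + 55 \left(-1\right)\right) = -2 + \left(\frac{22}{5} - 55\right) = -2 - \frac{253}{5} = - \frac{263}{5} \approx -52.6$)
$A{\left(O \right)} = \sqrt{5 + O}$ ($A{\left(O \right)} = \sqrt{O + 5} = \sqrt{5 + O}$)
$w = 526$ ($w = - \frac{263 \left(-17 + 7\right)}{5} = \left(- \frac{263}{5}\right) \left(-10\right) = 526$)
$\sqrt{w + A{\left(211 \right)}} = \sqrt{526 + \sqrt{5 + 211}} = \sqrt{526 + \sqrt{216}} = \sqrt{526 + 6 \sqrt{6}}$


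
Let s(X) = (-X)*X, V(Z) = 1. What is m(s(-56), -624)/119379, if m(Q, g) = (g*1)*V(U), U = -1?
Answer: -16/3061 ≈ -0.0052271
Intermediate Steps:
s(X) = -X**2
m(Q, g) = g (m(Q, g) = (g*1)*1 = g*1 = g)
m(s(-56), -624)/119379 = -624/119379 = -624*1/119379 = -16/3061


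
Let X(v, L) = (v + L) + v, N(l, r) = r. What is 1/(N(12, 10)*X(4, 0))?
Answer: 1/80 ≈ 0.012500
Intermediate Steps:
X(v, L) = L + 2*v (X(v, L) = (L + v) + v = L + 2*v)
1/(N(12, 10)*X(4, 0)) = 1/(10*(0 + 2*4)) = 1/(10*(0 + 8)) = 1/(10*8) = 1/80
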